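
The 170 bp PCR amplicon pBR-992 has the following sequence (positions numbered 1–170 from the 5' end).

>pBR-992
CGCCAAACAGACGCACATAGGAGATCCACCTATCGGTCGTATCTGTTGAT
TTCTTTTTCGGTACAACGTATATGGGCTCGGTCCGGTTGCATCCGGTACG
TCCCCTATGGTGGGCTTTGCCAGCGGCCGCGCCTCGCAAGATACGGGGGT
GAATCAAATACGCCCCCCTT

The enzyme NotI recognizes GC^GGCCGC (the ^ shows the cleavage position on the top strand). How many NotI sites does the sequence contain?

1

GCGGCCGC occurs starting at position 123.
NotI cuts at 1 site.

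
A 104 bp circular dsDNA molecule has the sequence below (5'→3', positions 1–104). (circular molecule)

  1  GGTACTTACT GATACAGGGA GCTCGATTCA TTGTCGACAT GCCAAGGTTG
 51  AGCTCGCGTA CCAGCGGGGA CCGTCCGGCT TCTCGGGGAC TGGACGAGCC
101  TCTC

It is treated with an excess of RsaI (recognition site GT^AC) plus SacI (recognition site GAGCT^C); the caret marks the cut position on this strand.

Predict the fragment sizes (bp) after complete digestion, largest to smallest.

RsaI sites (GTAC) start at positions 2, 58.
RsaI cuts after base 2 of each site, so after positions 3, 59.
SacI sites (GAGCTC) start at positions 19, 50.
SacI cuts after base 5 of each site (before the last base), so after positions 23, 54.
Combined cut positions: 3, 23, 54, 59.
Circular molecule, 4 cuts → 4 fragments:
  4–23 → 20 bp
  24–54 → 31 bp
  55–59 → 5 bp
  60–104 then 1–3 → 45 + 3 = 48 bp
Sorted largest to smallest: 48, 31, 20, 5 bp.

48, 31, 20, 5 bp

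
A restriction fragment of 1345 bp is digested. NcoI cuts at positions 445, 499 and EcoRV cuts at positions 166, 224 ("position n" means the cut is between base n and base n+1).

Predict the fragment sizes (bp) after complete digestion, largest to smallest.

846, 221, 166, 58, 54 bp

Combined cut positions (sorted): 166, 224, 445, 499.
Linear molecule, 4 cuts → 5 fragments:
  166 − 0 = 166 bp
  224 − 166 = 58 bp
  445 − 224 = 221 bp
  499 − 445 = 54 bp
  1345 − 499 = 846 bp
Sorted largest to smallest: 846, 221, 166, 58, 54 bp.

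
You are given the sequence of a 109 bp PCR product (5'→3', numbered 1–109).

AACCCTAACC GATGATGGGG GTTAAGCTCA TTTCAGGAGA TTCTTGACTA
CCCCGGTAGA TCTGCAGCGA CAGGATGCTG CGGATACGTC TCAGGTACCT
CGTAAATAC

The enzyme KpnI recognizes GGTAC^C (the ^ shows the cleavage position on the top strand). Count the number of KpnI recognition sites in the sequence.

1

GGTACC occurs starting at position 94.
KpnI cuts at 1 site.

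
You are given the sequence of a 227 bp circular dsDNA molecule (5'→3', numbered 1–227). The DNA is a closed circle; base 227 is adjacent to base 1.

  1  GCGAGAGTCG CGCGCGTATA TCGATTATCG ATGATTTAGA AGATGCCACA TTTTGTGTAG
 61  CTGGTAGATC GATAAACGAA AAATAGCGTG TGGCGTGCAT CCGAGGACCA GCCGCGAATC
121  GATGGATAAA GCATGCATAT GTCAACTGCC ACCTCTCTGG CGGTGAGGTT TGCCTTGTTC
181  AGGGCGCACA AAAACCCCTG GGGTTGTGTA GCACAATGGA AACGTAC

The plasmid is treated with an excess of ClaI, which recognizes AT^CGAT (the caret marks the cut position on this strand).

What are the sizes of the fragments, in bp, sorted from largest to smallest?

129, 50, 41, 7 bp

ClaI sites (ATCGAT) start at positions 20, 27, 68, 118.
ClaI cuts after base 2 of each site, so after positions 21, 28, 69, 119.
Circular molecule, 4 cuts → 4 fragments:
  22–28 → 7 bp
  29–69 → 41 bp
  70–119 → 50 bp
  120–227 then 1–21 → 108 + 21 = 129 bp
Sorted largest to smallest: 129, 50, 41, 7 bp.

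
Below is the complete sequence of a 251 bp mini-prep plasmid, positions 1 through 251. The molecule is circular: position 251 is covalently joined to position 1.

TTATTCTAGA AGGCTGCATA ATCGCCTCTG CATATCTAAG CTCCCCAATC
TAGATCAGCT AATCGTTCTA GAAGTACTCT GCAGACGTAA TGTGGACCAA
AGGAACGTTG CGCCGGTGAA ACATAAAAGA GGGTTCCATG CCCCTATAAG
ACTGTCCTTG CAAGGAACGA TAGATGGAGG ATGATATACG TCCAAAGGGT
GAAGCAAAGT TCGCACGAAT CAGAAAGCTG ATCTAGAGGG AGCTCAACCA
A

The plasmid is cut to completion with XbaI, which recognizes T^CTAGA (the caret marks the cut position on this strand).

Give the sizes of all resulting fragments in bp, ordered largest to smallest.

XbaI sites (TCTAGA) start at positions 5, 49, 67, 232.
XbaI cuts after the first base of each site, so after positions 5, 49, 67, 232.
Circular molecule, 4 cuts → 4 fragments:
  6–49 → 44 bp
  50–67 → 18 bp
  68–232 → 165 bp
  233–251 then 1–5 → 19 + 5 = 24 bp
Sorted largest to smallest: 165, 44, 24, 18 bp.

165, 44, 24, 18 bp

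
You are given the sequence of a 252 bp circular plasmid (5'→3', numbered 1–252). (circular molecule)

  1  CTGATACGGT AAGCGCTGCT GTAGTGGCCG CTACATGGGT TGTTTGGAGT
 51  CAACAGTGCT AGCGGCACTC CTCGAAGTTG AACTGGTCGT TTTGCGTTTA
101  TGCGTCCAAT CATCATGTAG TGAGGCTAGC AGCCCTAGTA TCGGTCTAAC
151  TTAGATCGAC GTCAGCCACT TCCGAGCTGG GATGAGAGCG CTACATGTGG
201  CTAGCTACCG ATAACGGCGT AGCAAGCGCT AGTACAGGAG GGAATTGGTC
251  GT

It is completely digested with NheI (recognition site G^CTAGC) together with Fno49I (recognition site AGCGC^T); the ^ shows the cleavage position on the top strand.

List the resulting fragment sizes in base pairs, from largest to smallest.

67, 66, 42, 39, 29, 9 bp

NheI sites (GCTAGC) start at positions 58, 125, 200.
NheI cuts after the first base of each site, so after positions 58, 125, 200.
Fno49I sites (AGCGCT) start at positions 12, 187, 225.
Fno49I cuts after base 5 of each site (before the last base), so after positions 16, 191, 229.
Combined cut positions: 16, 58, 125, 191, 200, 229.
Circular molecule, 6 cuts → 6 fragments:
  17–58 → 42 bp
  59–125 → 67 bp
  126–191 → 66 bp
  192–200 → 9 bp
  201–229 → 29 bp
  230–252 then 1–16 → 23 + 16 = 39 bp
Sorted largest to smallest: 67, 66, 42, 39, 29, 9 bp.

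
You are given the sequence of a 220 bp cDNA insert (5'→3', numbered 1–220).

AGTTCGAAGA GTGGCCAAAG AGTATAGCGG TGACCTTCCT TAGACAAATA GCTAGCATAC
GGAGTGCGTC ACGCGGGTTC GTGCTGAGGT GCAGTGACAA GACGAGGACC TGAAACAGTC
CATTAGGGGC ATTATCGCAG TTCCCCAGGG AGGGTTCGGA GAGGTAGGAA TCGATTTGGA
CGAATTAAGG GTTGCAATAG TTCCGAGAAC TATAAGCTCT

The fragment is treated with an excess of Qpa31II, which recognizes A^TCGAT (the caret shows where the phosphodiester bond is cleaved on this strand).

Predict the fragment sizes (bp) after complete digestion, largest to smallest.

170, 50 bp

The Qpa31II site (ATCGAT) starts at position 170.
Qpa31II cuts after the first base of each site, so after position 170.
Linear molecule, 1 cut → 2 fragments:
  1–170 → 170 bp
  171–220 → 50 bp
Sorted largest to smallest: 170, 50 bp.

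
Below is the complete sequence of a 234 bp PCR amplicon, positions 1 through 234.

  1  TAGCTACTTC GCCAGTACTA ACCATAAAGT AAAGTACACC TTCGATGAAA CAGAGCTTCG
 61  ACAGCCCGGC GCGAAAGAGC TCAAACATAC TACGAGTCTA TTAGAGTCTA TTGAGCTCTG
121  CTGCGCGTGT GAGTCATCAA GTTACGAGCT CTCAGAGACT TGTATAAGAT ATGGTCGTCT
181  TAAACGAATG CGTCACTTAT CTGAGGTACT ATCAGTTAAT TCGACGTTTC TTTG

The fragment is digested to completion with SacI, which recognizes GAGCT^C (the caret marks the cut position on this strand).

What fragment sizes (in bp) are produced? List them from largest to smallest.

SacI sites (GAGCTC) start at positions 77, 113, 146.
SacI cuts after base 5 of each site (before the last base), so after positions 81, 117, 150.
Linear molecule, 3 cuts → 4 fragments:
  1–81 → 81 bp
  82–117 → 36 bp
  118–150 → 33 bp
  151–234 → 84 bp
Sorted largest to smallest: 84, 81, 36, 33 bp.

84, 81, 36, 33 bp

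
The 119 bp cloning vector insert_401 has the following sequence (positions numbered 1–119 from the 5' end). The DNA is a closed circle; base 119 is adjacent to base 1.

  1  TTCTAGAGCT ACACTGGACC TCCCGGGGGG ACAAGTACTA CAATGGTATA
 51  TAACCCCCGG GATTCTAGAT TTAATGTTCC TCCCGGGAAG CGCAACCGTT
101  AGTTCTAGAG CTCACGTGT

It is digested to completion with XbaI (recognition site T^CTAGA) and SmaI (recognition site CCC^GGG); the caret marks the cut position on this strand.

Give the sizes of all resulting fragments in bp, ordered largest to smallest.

34, 22, 20, 20, 17, 6 bp

XbaI sites (TCTAGA) start at positions 2, 64, 104.
XbaI cuts after the first base of each site, so after positions 2, 64, 104.
SmaI sites (CCCGGG) start at positions 22, 56, 82.
SmaI cuts after base 3 of each site, so after positions 24, 58, 84.
Combined cut positions: 2, 24, 58, 64, 84, 104.
Circular molecule, 6 cuts → 6 fragments:
  3–24 → 22 bp
  25–58 → 34 bp
  59–64 → 6 bp
  65–84 → 20 bp
  85–104 → 20 bp
  105–119 then 1–2 → 15 + 2 = 17 bp
Sorted largest to smallest: 34, 22, 20, 20, 17, 6 bp.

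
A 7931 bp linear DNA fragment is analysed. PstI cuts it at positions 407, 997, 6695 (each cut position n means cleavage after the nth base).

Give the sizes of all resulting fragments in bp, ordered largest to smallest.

Linear molecule, 3 cuts → 4 fragments:
  407 − 0 = 407 bp
  997 − 407 = 590 bp
  6695 − 997 = 5698 bp
  7931 − 6695 = 1236 bp
Sorted largest to smallest: 5698, 1236, 590, 407 bp.

5698, 1236, 590, 407 bp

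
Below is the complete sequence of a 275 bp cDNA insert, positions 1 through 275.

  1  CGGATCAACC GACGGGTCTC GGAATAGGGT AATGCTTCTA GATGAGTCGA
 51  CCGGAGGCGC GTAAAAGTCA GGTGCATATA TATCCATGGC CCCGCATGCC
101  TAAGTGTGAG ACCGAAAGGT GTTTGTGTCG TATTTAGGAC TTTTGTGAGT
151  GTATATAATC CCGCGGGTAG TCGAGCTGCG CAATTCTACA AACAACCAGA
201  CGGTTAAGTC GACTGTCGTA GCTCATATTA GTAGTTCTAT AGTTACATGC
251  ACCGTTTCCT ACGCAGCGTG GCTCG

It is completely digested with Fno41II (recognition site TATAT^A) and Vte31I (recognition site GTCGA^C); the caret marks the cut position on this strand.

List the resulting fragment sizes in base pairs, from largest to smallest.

75, 63, 56, 50, 31 bp

Fno41II sites (TATATA) start at positions 77, 152.
Fno41II cuts after base 5 of each site (before the last base), so after positions 81, 156.
Vte31I sites (GTCGAC) start at positions 46, 208.
Vte31I cuts after base 5 of each site (before the last base), so after positions 50, 212.
Combined cut positions: 50, 81, 156, 212.
Linear molecule, 4 cuts → 5 fragments:
  1–50 → 50 bp
  51–81 → 31 bp
  82–156 → 75 bp
  157–212 → 56 bp
  213–275 → 63 bp
Sorted largest to smallest: 75, 63, 56, 50, 31 bp.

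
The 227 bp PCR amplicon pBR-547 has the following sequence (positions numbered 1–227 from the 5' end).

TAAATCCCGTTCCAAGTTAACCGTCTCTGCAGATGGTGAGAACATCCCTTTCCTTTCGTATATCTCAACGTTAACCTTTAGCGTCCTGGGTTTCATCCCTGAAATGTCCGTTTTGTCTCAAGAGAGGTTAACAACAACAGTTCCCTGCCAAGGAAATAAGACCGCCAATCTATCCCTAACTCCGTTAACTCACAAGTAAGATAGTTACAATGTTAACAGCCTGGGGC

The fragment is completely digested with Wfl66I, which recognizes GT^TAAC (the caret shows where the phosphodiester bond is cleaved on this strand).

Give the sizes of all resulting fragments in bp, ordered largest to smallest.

Wfl66I sites (GTTAAC) start at positions 16, 70, 127, 184, 212.
Wfl66I cuts after base 2 of each site, so after positions 17, 71, 128, 185, 213.
Linear molecule, 5 cuts → 6 fragments:
  1–17 → 17 bp
  18–71 → 54 bp
  72–128 → 57 bp
  129–185 → 57 bp
  186–213 → 28 bp
  214–227 → 14 bp
Sorted largest to smallest: 57, 57, 54, 28, 17, 14 bp.

57, 57, 54, 28, 17, 14 bp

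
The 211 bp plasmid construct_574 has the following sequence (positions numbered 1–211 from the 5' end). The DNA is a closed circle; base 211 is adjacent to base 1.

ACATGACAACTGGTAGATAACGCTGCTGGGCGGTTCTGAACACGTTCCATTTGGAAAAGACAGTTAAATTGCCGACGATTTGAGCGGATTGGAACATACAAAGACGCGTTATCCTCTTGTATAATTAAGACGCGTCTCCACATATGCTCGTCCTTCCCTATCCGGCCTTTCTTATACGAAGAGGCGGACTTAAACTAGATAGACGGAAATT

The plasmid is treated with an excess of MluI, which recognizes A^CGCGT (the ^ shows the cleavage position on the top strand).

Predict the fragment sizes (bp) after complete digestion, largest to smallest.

MluI sites (ACGCGT) start at positions 104, 130.
MluI cuts after the first base of each site, so after positions 104, 130.
Circular molecule, 2 cuts → 2 fragments:
  105–130 → 26 bp
  131–211 then 1–104 → 81 + 104 = 185 bp
Sorted largest to smallest: 185, 26 bp.

185, 26 bp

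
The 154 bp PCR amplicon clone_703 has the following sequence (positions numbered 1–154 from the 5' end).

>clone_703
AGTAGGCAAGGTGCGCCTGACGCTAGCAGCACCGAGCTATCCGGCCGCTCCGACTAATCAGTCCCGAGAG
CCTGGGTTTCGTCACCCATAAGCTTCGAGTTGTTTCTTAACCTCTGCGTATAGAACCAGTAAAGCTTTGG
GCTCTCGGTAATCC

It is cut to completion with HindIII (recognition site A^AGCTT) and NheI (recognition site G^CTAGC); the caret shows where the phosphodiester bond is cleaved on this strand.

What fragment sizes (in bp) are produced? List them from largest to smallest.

68, 42, 22, 22 bp

HindIII sites (AAGCTT) start at positions 90, 132.
HindIII cuts after the first base of each site, so after positions 90, 132.
The NheI site (GCTAGC) starts at position 22.
NheI cuts after the first base of each site, so after position 22.
Combined cut positions: 22, 90, 132.
Linear molecule, 3 cuts → 4 fragments:
  1–22 → 22 bp
  23–90 → 68 bp
  91–132 → 42 bp
  133–154 → 22 bp
Sorted largest to smallest: 68, 42, 22, 22 bp.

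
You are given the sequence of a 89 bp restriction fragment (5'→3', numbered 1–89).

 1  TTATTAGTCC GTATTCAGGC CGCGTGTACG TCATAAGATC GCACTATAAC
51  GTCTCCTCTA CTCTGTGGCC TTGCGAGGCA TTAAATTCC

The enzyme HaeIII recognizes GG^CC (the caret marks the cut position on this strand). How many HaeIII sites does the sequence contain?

2

GGCC occurs starting at positions 18, 67.
HaeIII cuts at 2 sites.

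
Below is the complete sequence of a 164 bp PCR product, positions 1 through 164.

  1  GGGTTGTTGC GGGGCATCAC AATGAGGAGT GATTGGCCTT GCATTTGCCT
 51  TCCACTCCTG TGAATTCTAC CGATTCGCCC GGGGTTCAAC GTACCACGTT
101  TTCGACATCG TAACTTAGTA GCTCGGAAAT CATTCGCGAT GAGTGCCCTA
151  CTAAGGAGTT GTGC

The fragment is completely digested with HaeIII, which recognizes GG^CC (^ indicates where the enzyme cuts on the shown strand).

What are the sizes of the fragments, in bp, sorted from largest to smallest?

The HaeIII site (GGCC) starts at position 35.
HaeIII cuts after base 2 of each site, so after position 36.
Linear molecule, 1 cut → 2 fragments:
  1–36 → 36 bp
  37–164 → 128 bp
Sorted largest to smallest: 128, 36 bp.

128, 36 bp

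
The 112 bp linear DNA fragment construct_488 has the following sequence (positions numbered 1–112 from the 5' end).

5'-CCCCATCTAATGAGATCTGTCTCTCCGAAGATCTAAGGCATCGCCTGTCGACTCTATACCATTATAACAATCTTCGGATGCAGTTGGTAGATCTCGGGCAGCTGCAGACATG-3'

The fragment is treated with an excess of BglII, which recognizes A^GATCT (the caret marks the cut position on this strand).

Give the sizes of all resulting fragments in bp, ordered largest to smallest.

BglII sites (AGATCT) start at positions 13, 29, 89.
BglII cuts after the first base of each site, so after positions 13, 29, 89.
Linear molecule, 3 cuts → 4 fragments:
  1–13 → 13 bp
  14–29 → 16 bp
  30–89 → 60 bp
  90–112 → 23 bp
Sorted largest to smallest: 60, 23, 16, 13 bp.

60, 23, 16, 13 bp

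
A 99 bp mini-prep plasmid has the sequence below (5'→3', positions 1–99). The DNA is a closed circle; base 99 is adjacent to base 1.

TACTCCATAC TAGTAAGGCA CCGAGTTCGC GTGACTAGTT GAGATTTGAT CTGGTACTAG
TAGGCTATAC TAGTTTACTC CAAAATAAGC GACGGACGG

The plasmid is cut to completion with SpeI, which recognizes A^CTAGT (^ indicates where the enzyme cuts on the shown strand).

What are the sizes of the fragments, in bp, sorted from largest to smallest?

SpeI sites (ACTAGT) start at positions 9, 34, 56, 69.
SpeI cuts after the first base of each site, so after positions 9, 34, 56, 69.
Circular molecule, 4 cuts → 4 fragments:
  10–34 → 25 bp
  35–56 → 22 bp
  57–69 → 13 bp
  70–99 then 1–9 → 30 + 9 = 39 bp
Sorted largest to smallest: 39, 25, 22, 13 bp.

39, 25, 22, 13 bp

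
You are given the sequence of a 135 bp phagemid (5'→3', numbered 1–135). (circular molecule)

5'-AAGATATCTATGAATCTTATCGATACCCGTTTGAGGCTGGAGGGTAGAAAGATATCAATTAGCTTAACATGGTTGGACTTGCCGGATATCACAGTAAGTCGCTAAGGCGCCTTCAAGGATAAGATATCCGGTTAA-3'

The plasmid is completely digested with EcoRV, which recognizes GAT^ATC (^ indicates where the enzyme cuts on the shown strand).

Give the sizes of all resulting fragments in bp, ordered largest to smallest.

EcoRV sites (GATATC) start at positions 3, 51, 85, 123.
EcoRV cuts after base 3 of each site, so after positions 5, 53, 87, 125.
Circular molecule, 4 cuts → 4 fragments:
  6–53 → 48 bp
  54–87 → 34 bp
  88–125 → 38 bp
  126–135 then 1–5 → 10 + 5 = 15 bp
Sorted largest to smallest: 48, 38, 34, 15 bp.

48, 38, 34, 15 bp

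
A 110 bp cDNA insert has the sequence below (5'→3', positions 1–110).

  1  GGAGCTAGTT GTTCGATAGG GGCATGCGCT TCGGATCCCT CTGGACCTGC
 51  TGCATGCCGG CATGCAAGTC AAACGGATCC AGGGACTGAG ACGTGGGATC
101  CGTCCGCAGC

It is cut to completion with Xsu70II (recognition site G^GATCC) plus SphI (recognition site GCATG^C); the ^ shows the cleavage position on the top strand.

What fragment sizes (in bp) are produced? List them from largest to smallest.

26, 23, 21, 14, 11, 8, 7 bp

Xsu70II sites (GGATCC) start at positions 33, 75, 96.
Xsu70II cuts after the first base of each site, so after positions 33, 75, 96.
SphI sites (GCATGC) start at positions 22, 52, 60.
SphI cuts after base 5 of each site (before the last base), so after positions 26, 56, 64.
Combined cut positions: 26, 33, 56, 64, 75, 96.
Linear molecule, 6 cuts → 7 fragments:
  1–26 → 26 bp
  27–33 → 7 bp
  34–56 → 23 bp
  57–64 → 8 bp
  65–75 → 11 bp
  76–96 → 21 bp
  97–110 → 14 bp
Sorted largest to smallest: 26, 23, 21, 14, 11, 8, 7 bp.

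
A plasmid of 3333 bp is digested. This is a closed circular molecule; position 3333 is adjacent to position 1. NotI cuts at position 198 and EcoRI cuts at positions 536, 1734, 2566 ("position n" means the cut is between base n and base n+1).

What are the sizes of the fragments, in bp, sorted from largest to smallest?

Combined cut positions (sorted): 198, 536, 1734, 2566.
Circular molecule, 4 cuts → 4 fragments:
  536 − 198 = 338 bp
  1734 − 536 = 1198 bp
  2566 − 1734 = 832 bp
  wrap: 3333 − 2566 + 198 = 965 bp
Sorted largest to smallest: 1198, 965, 832, 338 bp.

1198, 965, 832, 338 bp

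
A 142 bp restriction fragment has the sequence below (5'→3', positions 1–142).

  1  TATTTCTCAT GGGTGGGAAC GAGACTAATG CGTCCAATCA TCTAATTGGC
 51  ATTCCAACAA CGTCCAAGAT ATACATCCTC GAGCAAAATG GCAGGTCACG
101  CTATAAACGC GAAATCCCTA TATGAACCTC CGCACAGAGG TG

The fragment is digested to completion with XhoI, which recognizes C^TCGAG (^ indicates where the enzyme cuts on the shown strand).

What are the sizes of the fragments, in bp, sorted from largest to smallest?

78, 64 bp

The XhoI site (CTCGAG) starts at position 78.
XhoI cuts after the first base of each site, so after position 78.
Linear molecule, 1 cut → 2 fragments:
  1–78 → 78 bp
  79–142 → 64 bp
Sorted largest to smallest: 78, 64 bp.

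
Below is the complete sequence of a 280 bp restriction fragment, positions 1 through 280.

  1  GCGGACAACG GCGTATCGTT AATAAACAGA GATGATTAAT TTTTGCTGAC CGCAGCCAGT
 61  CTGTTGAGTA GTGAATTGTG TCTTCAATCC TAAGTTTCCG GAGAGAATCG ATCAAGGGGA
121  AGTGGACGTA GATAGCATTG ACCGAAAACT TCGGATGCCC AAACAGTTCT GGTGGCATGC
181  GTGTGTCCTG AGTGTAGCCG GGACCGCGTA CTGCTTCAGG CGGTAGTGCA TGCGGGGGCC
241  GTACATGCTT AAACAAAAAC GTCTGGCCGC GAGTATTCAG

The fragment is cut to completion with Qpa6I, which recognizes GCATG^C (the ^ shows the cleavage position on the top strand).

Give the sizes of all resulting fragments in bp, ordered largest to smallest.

179, 53, 48 bp

Qpa6I sites (GCATGC) start at positions 175, 228.
Qpa6I cuts after base 5 of each site (before the last base), so after positions 179, 232.
Linear molecule, 2 cuts → 3 fragments:
  1–179 → 179 bp
  180–232 → 53 bp
  233–280 → 48 bp
Sorted largest to smallest: 179, 53, 48 bp.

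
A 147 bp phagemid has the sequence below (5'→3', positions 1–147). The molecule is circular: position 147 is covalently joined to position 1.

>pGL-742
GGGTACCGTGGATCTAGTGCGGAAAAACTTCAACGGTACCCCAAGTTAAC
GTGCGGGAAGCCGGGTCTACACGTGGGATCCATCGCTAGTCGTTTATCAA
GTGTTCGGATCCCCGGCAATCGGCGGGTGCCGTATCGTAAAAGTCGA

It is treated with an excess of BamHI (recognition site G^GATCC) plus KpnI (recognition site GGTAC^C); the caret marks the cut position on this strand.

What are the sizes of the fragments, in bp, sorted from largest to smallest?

46, 37, 33, 31 bp

BamHI sites (GGATCC) start at positions 76, 107.
BamHI cuts after the first base of each site, so after positions 76, 107.
KpnI sites (GGTACC) start at positions 2, 35.
KpnI cuts after base 5 of each site (before the last base), so after positions 6, 39.
Combined cut positions: 6, 39, 76, 107.
Circular molecule, 4 cuts → 4 fragments:
  7–39 → 33 bp
  40–76 → 37 bp
  77–107 → 31 bp
  108–147 then 1–6 → 40 + 6 = 46 bp
Sorted largest to smallest: 46, 37, 33, 31 bp.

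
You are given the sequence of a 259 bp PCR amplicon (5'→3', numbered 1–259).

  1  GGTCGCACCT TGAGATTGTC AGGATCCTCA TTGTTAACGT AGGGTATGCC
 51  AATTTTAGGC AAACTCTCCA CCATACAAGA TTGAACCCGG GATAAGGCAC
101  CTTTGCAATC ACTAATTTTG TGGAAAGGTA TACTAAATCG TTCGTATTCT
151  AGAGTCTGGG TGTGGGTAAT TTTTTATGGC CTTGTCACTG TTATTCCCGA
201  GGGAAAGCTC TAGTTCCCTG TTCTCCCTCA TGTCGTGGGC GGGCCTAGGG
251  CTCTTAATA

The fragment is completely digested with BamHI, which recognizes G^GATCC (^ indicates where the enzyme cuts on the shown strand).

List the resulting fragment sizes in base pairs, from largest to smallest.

237, 22 bp

The BamHI site (GGATCC) starts at position 22.
BamHI cuts after the first base of each site, so after position 22.
Linear molecule, 1 cut → 2 fragments:
  1–22 → 22 bp
  23–259 → 237 bp
Sorted largest to smallest: 237, 22 bp.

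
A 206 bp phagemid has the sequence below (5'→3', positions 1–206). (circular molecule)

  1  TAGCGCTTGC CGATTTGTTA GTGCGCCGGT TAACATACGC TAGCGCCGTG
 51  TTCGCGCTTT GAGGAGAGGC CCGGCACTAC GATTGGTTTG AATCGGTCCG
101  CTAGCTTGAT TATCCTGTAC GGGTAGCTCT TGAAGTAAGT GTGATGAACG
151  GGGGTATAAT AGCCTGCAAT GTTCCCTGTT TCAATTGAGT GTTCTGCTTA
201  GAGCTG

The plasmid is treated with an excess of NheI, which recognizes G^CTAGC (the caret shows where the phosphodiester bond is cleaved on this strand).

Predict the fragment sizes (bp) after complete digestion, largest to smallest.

NheI sites (GCTAGC) start at positions 39, 100.
NheI cuts after the first base of each site, so after positions 39, 100.
Circular molecule, 2 cuts → 2 fragments:
  40–100 → 61 bp
  101–206 then 1–39 → 106 + 39 = 145 bp
Sorted largest to smallest: 145, 61 bp.

145, 61 bp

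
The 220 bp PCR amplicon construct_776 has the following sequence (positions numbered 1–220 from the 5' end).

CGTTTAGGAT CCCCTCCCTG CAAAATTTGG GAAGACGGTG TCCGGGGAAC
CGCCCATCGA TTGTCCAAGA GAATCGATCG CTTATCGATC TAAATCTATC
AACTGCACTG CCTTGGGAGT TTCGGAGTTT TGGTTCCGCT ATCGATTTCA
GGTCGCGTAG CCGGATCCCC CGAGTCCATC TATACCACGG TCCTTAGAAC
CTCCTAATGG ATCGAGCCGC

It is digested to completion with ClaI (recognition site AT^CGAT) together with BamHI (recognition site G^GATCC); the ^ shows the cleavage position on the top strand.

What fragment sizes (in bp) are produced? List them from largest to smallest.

ClaI sites (ATCGAT) start at positions 56, 73, 84, 141.
ClaI cuts after base 2 of each site, so after positions 57, 74, 85, 142.
BamHI sites (GGATCC) start at positions 7, 163.
BamHI cuts after the first base of each site, so after positions 7, 163.
Combined cut positions: 7, 57, 74, 85, 142, 163.
Linear molecule, 6 cuts → 7 fragments:
  1–7 → 7 bp
  8–57 → 50 bp
  58–74 → 17 bp
  75–85 → 11 bp
  86–142 → 57 bp
  143–163 → 21 bp
  164–220 → 57 bp
Sorted largest to smallest: 57, 57, 50, 21, 17, 11, 7 bp.

57, 57, 50, 21, 17, 11, 7 bp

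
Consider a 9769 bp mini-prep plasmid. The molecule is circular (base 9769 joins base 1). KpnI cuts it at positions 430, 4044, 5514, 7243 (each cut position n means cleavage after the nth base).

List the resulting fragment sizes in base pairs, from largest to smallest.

3614, 2956, 1729, 1470 bp

Circular molecule, 4 cuts → 4 fragments:
  4044 − 430 = 3614 bp
  5514 − 4044 = 1470 bp
  7243 − 5514 = 1729 bp
  wrap: 9769 − 7243 + 430 = 2956 bp
Sorted largest to smallest: 3614, 2956, 1729, 1470 bp.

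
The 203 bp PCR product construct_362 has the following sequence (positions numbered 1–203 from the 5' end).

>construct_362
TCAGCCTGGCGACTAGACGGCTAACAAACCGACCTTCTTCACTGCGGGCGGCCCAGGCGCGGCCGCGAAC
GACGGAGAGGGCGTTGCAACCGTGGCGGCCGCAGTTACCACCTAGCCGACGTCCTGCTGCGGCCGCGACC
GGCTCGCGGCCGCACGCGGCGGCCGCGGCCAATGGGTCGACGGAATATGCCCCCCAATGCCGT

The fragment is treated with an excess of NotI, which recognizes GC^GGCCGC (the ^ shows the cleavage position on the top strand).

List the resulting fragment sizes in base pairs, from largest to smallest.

60, 43, 36, 34, 17, 13 bp

NotI sites (GCGGCCGC) start at positions 59, 95, 129, 146, 159.
NotI cuts after base 2 of each site, so after positions 60, 96, 130, 147, 160.
Linear molecule, 5 cuts → 6 fragments:
  1–60 → 60 bp
  61–96 → 36 bp
  97–130 → 34 bp
  131–147 → 17 bp
  148–160 → 13 bp
  161–203 → 43 bp
Sorted largest to smallest: 60, 43, 36, 34, 17, 13 bp.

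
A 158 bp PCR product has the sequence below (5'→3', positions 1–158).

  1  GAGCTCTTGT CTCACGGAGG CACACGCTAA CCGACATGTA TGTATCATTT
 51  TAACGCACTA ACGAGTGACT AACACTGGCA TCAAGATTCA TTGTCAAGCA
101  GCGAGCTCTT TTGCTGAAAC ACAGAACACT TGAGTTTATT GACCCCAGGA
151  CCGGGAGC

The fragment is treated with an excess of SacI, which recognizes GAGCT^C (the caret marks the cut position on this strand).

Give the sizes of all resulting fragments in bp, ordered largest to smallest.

SacI sites (GAGCTC) start at positions 1, 103.
SacI cuts after base 5 of each site (before the last base), so after positions 5, 107.
Linear molecule, 2 cuts → 3 fragments:
  1–5 → 5 bp
  6–107 → 102 bp
  108–158 → 51 bp
Sorted largest to smallest: 102, 51, 5 bp.

102, 51, 5 bp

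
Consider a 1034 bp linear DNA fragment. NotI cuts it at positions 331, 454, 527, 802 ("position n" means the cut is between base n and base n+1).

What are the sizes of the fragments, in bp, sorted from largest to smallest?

331, 275, 232, 123, 73 bp

Linear molecule, 4 cuts → 5 fragments:
  331 − 0 = 331 bp
  454 − 331 = 123 bp
  527 − 454 = 73 bp
  802 − 527 = 275 bp
  1034 − 802 = 232 bp
Sorted largest to smallest: 331, 275, 232, 123, 73 bp.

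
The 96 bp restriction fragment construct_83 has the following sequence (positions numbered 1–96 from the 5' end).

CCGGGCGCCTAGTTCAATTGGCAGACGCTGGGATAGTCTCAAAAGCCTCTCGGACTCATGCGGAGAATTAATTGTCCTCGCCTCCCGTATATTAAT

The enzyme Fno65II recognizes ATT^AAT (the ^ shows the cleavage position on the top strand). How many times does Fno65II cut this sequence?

ATTAAT occurs starting at positions 67, 91.
Fno65II cuts at 2 sites.

2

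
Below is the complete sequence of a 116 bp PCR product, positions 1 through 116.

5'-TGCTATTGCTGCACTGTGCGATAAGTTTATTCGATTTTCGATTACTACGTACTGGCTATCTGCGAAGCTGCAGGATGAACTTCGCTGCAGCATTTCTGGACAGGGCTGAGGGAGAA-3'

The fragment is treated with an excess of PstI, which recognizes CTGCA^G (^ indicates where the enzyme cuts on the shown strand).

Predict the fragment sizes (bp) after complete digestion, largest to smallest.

72, 27, 17 bp

PstI sites (CTGCAG) start at positions 68, 85.
PstI cuts after base 5 of each site (before the last base), so after positions 72, 89.
Linear molecule, 2 cuts → 3 fragments:
  1–72 → 72 bp
  73–89 → 17 bp
  90–116 → 27 bp
Sorted largest to smallest: 72, 27, 17 bp.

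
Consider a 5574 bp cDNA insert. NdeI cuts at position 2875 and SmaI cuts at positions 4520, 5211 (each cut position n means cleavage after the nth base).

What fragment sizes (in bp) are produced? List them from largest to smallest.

Combined cut positions (sorted): 2875, 4520, 5211.
Linear molecule, 3 cuts → 4 fragments:
  2875 − 0 = 2875 bp
  4520 − 2875 = 1645 bp
  5211 − 4520 = 691 bp
  5574 − 5211 = 363 bp
Sorted largest to smallest: 2875, 1645, 691, 363 bp.

2875, 1645, 691, 363 bp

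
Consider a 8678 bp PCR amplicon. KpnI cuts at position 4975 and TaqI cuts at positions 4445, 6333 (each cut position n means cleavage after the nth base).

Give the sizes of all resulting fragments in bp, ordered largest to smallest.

Combined cut positions (sorted): 4445, 4975, 6333.
Linear molecule, 3 cuts → 4 fragments:
  4445 − 0 = 4445 bp
  4975 − 4445 = 530 bp
  6333 − 4975 = 1358 bp
  8678 − 6333 = 2345 bp
Sorted largest to smallest: 4445, 2345, 1358, 530 bp.

4445, 2345, 1358, 530 bp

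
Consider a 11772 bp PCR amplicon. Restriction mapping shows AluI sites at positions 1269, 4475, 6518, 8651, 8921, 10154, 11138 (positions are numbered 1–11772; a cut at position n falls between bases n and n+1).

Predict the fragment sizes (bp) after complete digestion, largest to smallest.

Linear molecule, 7 cuts → 8 fragments:
  1269 − 0 = 1269 bp
  4475 − 1269 = 3206 bp
  6518 − 4475 = 2043 bp
  8651 − 6518 = 2133 bp
  8921 − 8651 = 270 bp
  10154 − 8921 = 1233 bp
  11138 − 10154 = 984 bp
  11772 − 11138 = 634 bp
Sorted largest to smallest: 3206, 2133, 2043, 1269, 1233, 984, 634, 270 bp.

3206, 2133, 2043, 1269, 1233, 984, 634, 270 bp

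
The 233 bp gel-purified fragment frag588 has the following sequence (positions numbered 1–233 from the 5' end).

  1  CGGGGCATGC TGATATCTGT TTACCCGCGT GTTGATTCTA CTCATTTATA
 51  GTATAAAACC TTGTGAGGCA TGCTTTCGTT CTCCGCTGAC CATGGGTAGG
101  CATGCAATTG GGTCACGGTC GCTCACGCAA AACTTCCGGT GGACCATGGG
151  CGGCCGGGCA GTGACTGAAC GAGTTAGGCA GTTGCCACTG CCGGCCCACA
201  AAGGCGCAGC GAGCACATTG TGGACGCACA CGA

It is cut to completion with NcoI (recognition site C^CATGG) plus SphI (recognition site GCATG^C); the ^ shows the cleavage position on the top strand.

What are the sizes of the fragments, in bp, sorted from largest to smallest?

NcoI sites (CCATGG) start at positions 90, 144.
NcoI cuts after the first base of each site, so after positions 90, 144.
SphI sites (GCATGC) start at positions 5, 68, 100.
SphI cuts after base 5 of each site (before the last base), so after positions 9, 72, 104.
Combined cut positions: 9, 72, 90, 104, 144.
Linear molecule, 5 cuts → 6 fragments:
  1–9 → 9 bp
  10–72 → 63 bp
  73–90 → 18 bp
  91–104 → 14 bp
  105–144 → 40 bp
  145–233 → 89 bp
Sorted largest to smallest: 89, 63, 40, 18, 14, 9 bp.

89, 63, 40, 18, 14, 9 bp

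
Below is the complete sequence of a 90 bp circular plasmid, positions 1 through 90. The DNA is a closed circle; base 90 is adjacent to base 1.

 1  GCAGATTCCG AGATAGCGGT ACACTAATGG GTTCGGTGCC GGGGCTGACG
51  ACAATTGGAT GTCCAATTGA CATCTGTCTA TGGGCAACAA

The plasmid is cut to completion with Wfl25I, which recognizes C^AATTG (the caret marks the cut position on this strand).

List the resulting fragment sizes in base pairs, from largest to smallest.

78, 12 bp

Wfl25I sites (CAATTG) start at positions 52, 64.
Wfl25I cuts after the first base of each site, so after positions 52, 64.
Circular molecule, 2 cuts → 2 fragments:
  53–64 → 12 bp
  65–90 then 1–52 → 26 + 52 = 78 bp
Sorted largest to smallest: 78, 12 bp.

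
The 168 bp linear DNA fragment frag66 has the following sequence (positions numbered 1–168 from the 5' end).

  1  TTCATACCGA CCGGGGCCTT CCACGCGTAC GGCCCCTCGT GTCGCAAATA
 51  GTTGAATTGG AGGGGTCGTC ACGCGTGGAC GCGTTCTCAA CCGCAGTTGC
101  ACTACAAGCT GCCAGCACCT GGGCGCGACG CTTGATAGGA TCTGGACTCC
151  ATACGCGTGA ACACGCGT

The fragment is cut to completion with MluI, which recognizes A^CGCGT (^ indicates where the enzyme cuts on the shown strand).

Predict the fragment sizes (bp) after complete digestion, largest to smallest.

74, 48, 23, 10, 8, 5 bp

MluI sites (ACGCGT) start at positions 23, 71, 79, 153, 163.
MluI cuts after the first base of each site, so after positions 23, 71, 79, 153, 163.
Linear molecule, 5 cuts → 6 fragments:
  1–23 → 23 bp
  24–71 → 48 bp
  72–79 → 8 bp
  80–153 → 74 bp
  154–163 → 10 bp
  164–168 → 5 bp
Sorted largest to smallest: 74, 48, 23, 10, 8, 5 bp.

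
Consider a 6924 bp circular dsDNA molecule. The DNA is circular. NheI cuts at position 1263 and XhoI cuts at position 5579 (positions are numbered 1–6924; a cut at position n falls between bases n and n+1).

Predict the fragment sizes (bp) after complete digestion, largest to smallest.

Combined cut positions (sorted): 1263, 5579.
Circular molecule, 2 cuts → 2 fragments:
  5579 − 1263 = 4316 bp
  wrap: 6924 − 5579 + 1263 = 2608 bp
Sorted largest to smallest: 4316, 2608 bp.

4316, 2608 bp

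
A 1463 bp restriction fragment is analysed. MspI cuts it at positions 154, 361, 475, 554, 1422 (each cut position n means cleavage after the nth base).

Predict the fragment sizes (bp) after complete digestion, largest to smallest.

868, 207, 154, 114, 79, 41 bp

Linear molecule, 5 cuts → 6 fragments:
  154 − 0 = 154 bp
  361 − 154 = 207 bp
  475 − 361 = 114 bp
  554 − 475 = 79 bp
  1422 − 554 = 868 bp
  1463 − 1422 = 41 bp
Sorted largest to smallest: 868, 207, 154, 114, 79, 41 bp.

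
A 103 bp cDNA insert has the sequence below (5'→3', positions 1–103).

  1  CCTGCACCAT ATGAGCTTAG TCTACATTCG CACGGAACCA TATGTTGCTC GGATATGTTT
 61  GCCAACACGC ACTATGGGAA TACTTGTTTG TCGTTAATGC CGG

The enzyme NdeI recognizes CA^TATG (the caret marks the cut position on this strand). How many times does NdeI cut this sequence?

CATATG occurs starting at positions 8, 39.
NdeI cuts at 2 sites.

2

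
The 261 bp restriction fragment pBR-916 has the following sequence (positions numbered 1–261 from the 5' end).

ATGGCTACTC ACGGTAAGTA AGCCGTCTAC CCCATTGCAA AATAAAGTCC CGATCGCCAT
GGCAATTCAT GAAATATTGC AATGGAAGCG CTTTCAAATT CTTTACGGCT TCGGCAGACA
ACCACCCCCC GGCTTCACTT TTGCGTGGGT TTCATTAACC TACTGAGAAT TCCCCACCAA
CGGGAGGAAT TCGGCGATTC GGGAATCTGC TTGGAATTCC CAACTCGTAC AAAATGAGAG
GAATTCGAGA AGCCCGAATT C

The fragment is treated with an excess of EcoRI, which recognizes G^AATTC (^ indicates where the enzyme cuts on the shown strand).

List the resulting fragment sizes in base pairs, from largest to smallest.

167, 27, 27, 20, 15, 5 bp

EcoRI sites (GAATTC) start at positions 167, 187, 214, 241, 256.
EcoRI cuts after the first base of each site, so after positions 167, 187, 214, 241, 256.
Linear molecule, 5 cuts → 6 fragments:
  1–167 → 167 bp
  168–187 → 20 bp
  188–214 → 27 bp
  215–241 → 27 bp
  242–256 → 15 bp
  257–261 → 5 bp
Sorted largest to smallest: 167, 27, 27, 20, 15, 5 bp.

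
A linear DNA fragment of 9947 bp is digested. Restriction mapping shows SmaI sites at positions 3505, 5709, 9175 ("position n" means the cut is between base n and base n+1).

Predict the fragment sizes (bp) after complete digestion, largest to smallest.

Linear molecule, 3 cuts → 4 fragments:
  3505 − 0 = 3505 bp
  5709 − 3505 = 2204 bp
  9175 − 5709 = 3466 bp
  9947 − 9175 = 772 bp
Sorted largest to smallest: 3505, 3466, 2204, 772 bp.

3505, 3466, 2204, 772 bp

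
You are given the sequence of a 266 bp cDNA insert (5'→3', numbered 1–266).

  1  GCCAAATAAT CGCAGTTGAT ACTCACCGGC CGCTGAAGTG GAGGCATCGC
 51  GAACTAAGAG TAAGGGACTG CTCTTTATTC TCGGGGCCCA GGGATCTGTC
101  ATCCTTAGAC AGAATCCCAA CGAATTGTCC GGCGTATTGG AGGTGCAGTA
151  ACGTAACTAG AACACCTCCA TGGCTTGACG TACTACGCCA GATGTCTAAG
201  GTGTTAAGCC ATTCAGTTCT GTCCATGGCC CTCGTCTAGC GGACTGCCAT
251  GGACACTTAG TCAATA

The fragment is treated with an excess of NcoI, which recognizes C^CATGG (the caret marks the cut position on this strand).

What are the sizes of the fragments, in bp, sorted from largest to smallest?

NcoI sites (CCATGG) start at positions 168, 223, 247.
NcoI cuts after the first base of each site, so after positions 168, 223, 247.
Linear molecule, 3 cuts → 4 fragments:
  1–168 → 168 bp
  169–223 → 55 bp
  224–247 → 24 bp
  248–266 → 19 bp
Sorted largest to smallest: 168, 55, 24, 19 bp.

168, 55, 24, 19 bp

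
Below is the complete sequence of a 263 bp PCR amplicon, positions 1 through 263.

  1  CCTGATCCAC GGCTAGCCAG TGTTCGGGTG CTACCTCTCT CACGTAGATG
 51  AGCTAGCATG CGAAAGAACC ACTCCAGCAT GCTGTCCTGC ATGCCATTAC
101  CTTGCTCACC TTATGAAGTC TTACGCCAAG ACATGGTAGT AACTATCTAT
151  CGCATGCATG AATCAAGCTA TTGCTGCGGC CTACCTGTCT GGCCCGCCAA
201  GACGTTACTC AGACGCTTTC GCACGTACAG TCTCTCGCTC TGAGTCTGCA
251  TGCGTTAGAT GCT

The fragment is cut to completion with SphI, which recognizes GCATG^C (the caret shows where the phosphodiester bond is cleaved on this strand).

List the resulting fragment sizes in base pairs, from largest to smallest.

SphI sites (GCATGC) start at positions 56, 77, 89, 152, 248.
SphI cuts after base 5 of each site (before the last base), so after positions 60, 81, 93, 156, 252.
Linear molecule, 5 cuts → 6 fragments:
  1–60 → 60 bp
  61–81 → 21 bp
  82–93 → 12 bp
  94–156 → 63 bp
  157–252 → 96 bp
  253–263 → 11 bp
Sorted largest to smallest: 96, 63, 60, 21, 12, 11 bp.

96, 63, 60, 21, 12, 11 bp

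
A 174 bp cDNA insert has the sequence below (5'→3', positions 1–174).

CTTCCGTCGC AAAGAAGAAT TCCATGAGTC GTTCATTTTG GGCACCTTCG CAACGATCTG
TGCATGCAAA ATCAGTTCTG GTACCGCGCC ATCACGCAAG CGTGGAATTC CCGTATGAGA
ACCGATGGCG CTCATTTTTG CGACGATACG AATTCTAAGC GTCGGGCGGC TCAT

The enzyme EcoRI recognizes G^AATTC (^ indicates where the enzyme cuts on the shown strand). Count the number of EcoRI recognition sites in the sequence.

GAATTC occurs starting at positions 17, 105, 150.
EcoRI cuts at 3 sites.

3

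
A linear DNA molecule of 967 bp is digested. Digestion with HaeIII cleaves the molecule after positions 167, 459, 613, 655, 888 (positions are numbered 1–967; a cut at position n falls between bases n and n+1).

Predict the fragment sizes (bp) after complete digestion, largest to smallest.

292, 233, 167, 154, 79, 42 bp

Linear molecule, 5 cuts → 6 fragments:
  167 − 0 = 167 bp
  459 − 167 = 292 bp
  613 − 459 = 154 bp
  655 − 613 = 42 bp
  888 − 655 = 233 bp
  967 − 888 = 79 bp
Sorted largest to smallest: 292, 233, 167, 154, 79, 42 bp.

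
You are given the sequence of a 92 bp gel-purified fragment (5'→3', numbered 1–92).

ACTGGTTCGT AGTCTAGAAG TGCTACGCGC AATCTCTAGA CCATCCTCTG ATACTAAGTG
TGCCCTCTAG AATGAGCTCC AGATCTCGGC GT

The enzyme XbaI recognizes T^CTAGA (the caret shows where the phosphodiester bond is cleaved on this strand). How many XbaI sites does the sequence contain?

TCTAGA occurs starting at positions 13, 35, 66.
XbaI cuts at 3 sites.

3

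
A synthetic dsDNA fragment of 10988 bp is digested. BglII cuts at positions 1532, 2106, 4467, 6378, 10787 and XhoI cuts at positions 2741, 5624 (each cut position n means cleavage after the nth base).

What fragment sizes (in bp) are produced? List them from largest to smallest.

Combined cut positions (sorted): 1532, 2106, 2741, 4467, 5624, 6378, 10787.
Linear molecule, 7 cuts → 8 fragments:
  1532 − 0 = 1532 bp
  2106 − 1532 = 574 bp
  2741 − 2106 = 635 bp
  4467 − 2741 = 1726 bp
  5624 − 4467 = 1157 bp
  6378 − 5624 = 754 bp
  10787 − 6378 = 4409 bp
  10988 − 10787 = 201 bp
Sorted largest to smallest: 4409, 1726, 1532, 1157, 754, 635, 574, 201 bp.

4409, 1726, 1532, 1157, 754, 635, 574, 201 bp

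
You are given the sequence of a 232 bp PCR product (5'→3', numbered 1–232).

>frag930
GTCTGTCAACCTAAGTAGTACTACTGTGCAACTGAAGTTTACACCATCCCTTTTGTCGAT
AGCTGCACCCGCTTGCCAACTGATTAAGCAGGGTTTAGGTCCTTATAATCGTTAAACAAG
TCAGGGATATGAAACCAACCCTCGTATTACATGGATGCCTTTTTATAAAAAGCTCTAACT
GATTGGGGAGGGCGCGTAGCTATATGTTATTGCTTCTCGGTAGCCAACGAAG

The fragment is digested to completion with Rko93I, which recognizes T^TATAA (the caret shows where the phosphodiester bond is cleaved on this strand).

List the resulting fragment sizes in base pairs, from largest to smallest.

Rko93I sites (TTATAA) start at positions 103, 163.
Rko93I cuts after the first base of each site, so after positions 103, 163.
Linear molecule, 2 cuts → 3 fragments:
  1–103 → 103 bp
  104–163 → 60 bp
  164–232 → 69 bp
Sorted largest to smallest: 103, 69, 60 bp.

103, 69, 60 bp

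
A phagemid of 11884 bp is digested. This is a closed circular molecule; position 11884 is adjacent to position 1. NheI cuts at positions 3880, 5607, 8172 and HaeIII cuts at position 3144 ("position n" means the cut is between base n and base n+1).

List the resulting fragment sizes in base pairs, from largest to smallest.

Combined cut positions (sorted): 3144, 3880, 5607, 8172.
Circular molecule, 4 cuts → 4 fragments:
  3880 − 3144 = 736 bp
  5607 − 3880 = 1727 bp
  8172 − 5607 = 2565 bp
  wrap: 11884 − 8172 + 3144 = 6856 bp
Sorted largest to smallest: 6856, 2565, 1727, 736 bp.

6856, 2565, 1727, 736 bp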